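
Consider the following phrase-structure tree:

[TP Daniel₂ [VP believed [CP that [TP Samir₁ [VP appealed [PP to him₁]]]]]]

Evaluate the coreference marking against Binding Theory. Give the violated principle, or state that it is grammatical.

The two coindexed NPs are *Samir₁* and *him₁*.
*him₁* is a pronoun. Its binding domain is the embedded TP, whose subject is Samir₁.
*Samir₁* c-commands it within that domain and carries the same index.
The pronoun is locally bound → Principle B violation.

Principle B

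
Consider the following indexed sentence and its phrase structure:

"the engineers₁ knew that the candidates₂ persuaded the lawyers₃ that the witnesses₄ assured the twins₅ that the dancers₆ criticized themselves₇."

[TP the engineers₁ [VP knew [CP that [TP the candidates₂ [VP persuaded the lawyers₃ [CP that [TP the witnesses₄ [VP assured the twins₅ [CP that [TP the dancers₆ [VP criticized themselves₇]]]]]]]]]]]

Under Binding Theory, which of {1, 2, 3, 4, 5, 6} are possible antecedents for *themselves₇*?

{6}

*themselves* is an anaphor, so Principle A applies: it must be bound in its binding domain.
Binding domain of *themselves₇*: the embedded TP, whose subject is the dancers₆.
*the engineers₁* c-commands the anaphor but is outside its binding domain → cannot satisfy Principle A.
*the candidates₂* c-commands the anaphor but is outside its binding domain → cannot satisfy Principle A.
*the lawyers₃* c-commands the anaphor but is outside its binding domain → cannot satisfy Principle A.
*the witnesses₄* c-commands the anaphor but is outside its binding domain → cannot satisfy Principle A.
*the twins₅* c-commands the anaphor but is outside its binding domain → cannot satisfy Principle A.
*the dancers₆* c-commands the anaphor within its binding domain → licit binder.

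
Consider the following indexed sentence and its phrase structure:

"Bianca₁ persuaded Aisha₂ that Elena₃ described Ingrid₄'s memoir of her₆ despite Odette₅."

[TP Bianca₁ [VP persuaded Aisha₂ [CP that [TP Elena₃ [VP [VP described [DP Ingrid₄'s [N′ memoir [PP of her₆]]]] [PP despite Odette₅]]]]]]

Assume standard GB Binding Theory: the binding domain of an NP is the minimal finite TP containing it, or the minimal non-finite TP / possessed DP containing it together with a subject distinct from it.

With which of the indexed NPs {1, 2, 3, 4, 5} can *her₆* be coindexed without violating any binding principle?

{1, 2, 3, 5}

*her* is a pronoun, so Principle B applies: it must be free in its binding domain.
Binding domain of *her₆*: the possessed DP, whose subject is Ingrid₄.
*Bianca₁* c-commands the pronoun but from outside its binding domain, and is not c-commanded by it → coindexation permitted.
*Aisha₂* c-commands the pronoun but from outside its binding domain, and is not c-commanded by it → coindexation permitted.
*Elena₃* c-commands the pronoun but from outside its binding domain, and is not c-commanded by it → coindexation permitted.
*Ingrid₄* c-commands the pronoun within its binding domain → coindexation would violate Principle B.
*Odette₅* and the pronoun do not c-command one another → neither Principle B nor Principle C is at stake; coindexation permitted.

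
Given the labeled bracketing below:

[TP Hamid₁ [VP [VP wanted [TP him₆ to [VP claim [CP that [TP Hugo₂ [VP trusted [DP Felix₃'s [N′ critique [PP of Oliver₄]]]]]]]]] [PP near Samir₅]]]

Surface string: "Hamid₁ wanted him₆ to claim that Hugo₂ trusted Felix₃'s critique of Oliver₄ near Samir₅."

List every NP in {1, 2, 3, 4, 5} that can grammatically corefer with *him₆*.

{5}

*him* is a pronoun, so Principle B applies: it must be free in its binding domain.
Binding domain of *him₆*: the matrix TP, whose subject is Hamid₁.
*Hamid₁* c-commands the pronoun within its binding domain → coindexation would violate Principle B.
*Hugo₂*: the pronoun c-commands this R-expression → coindexation would violate Principle C on *Hugo₂*.
*Felix₃*: the pronoun c-commands this R-expression → coindexation would violate Principle C on *Felix₃*.
*Oliver₄*: the pronoun c-commands this R-expression → coindexation would violate Principle C on *Oliver₄*.
*Samir₅* and the pronoun do not c-command one another → neither Principle B nor Principle C is at stake; coindexation permitted.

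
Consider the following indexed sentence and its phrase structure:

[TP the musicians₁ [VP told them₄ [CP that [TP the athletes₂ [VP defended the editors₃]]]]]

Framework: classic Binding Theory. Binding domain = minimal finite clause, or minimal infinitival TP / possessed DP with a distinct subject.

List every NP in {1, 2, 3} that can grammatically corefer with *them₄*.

*them* is a pronoun, so Principle B applies: it must be free in its binding domain.
Binding domain of *them₄*: the matrix TP, whose subject is the musicians₁.
*the musicians₁* c-commands the pronoun within its binding domain → coindexation would violate Principle B.
*the athletes₂*: the pronoun c-commands this R-expression → coindexation would violate Principle C on *the athletes₂*.
*the editors₃*: the pronoun c-commands this R-expression → coindexation would violate Principle C on *the editors₃*.

none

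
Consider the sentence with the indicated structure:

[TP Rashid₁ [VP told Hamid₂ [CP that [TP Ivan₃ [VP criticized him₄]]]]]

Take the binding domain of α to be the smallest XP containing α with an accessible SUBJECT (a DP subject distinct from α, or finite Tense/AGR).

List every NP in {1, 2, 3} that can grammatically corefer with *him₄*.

{1, 2}

*him* is a pronoun, so Principle B applies: it must be free in its binding domain.
Binding domain of *him₄*: the embedded TP, whose subject is Ivan₃.
*Rashid₁* c-commands the pronoun but from outside its binding domain, and is not c-commanded by it → coindexation permitted.
*Hamid₂* c-commands the pronoun but from outside its binding domain, and is not c-commanded by it → coindexation permitted.
*Ivan₃* c-commands the pronoun within its binding domain → coindexation would violate Principle B.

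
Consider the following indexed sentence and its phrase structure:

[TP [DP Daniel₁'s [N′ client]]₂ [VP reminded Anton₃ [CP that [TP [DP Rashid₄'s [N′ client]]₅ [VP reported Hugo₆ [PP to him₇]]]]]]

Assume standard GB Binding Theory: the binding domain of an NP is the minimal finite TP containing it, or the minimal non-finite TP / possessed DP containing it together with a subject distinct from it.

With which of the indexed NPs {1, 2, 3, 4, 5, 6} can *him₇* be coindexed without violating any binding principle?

*him* is a pronoun, so Principle B applies: it must be free in its binding domain.
Binding domain of *him₇*: the embedded TP, whose subject is [Rashid₄'s client]₅.
*Daniel₁* and the pronoun do not c-command one another → neither Principle B nor Principle C is at stake; coindexation permitted.
*[Daniel₁'s client]₂* c-commands the pronoun but from outside its binding domain, and is not c-commanded by it → coindexation permitted.
*Anton₃* c-commands the pronoun but from outside its binding domain, and is not c-commanded by it → coindexation permitted.
*Rashid₄* and the pronoun do not c-command one another → neither Principle B nor Principle C is at stake; coindexation permitted.
*[Rashid₄'s client]₅* c-commands the pronoun within its binding domain → coindexation would violate Principle B.
*Hugo₆* c-commands the pronoun within its binding domain → coindexation would violate Principle B.

{1, 2, 3, 4}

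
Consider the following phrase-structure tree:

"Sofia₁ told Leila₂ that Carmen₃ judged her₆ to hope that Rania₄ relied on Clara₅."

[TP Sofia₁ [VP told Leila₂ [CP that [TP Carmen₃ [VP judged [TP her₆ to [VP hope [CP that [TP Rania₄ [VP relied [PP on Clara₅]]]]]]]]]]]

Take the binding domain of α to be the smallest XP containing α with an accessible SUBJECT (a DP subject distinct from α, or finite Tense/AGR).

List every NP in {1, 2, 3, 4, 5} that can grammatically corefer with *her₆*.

*her* is a pronoun, so Principle B applies: it must be free in its binding domain.
Binding domain of *her₆*: the embedded TP, whose subject is Carmen₃.
*Sofia₁* c-commands the pronoun but from outside its binding domain, and is not c-commanded by it → coindexation permitted.
*Leila₂* c-commands the pronoun but from outside its binding domain, and is not c-commanded by it → coindexation permitted.
*Carmen₃* c-commands the pronoun within its binding domain → coindexation would violate Principle B.
*Rania₄*: the pronoun c-commands this R-expression → coindexation would violate Principle C on *Rania₄*.
*Clara₅*: the pronoun c-commands this R-expression → coindexation would violate Principle C on *Clara₅*.

{1, 2}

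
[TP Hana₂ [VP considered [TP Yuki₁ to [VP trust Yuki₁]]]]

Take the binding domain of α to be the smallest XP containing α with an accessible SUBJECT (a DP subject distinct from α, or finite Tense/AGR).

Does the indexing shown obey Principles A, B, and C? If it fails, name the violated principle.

Principle C

The two coindexed NPs are *Yuki₁* (the higher occurrence) and *Yuki₁* (the lower occurrence).
*Yuki₁* (the lower occurrence) is an R-expression. Principle C requires it to be free everywhere.
*Yuki₁* (the higher occurrence) c-commands it and carries the same index.
The R-expression is bound → Principle C violation.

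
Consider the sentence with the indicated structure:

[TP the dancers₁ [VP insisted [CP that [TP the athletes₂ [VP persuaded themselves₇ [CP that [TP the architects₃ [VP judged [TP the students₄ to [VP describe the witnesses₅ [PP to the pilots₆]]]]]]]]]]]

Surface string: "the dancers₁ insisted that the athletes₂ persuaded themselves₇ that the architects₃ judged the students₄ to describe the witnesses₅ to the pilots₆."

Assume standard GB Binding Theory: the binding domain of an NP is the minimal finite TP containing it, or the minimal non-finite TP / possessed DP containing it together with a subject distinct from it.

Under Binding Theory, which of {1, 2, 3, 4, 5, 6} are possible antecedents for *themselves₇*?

{2}

*themselves* is an anaphor, so Principle A applies: it must be bound in its binding domain.
Binding domain of *themselves₇*: the embedded TP, whose subject is the athletes₂.
*the dancers₁* c-commands the anaphor but is outside its binding domain → cannot satisfy Principle A.
*the athletes₂* c-commands the anaphor within its binding domain → licit binder.
*the architects₃* does not c-command the anaphor → cannot bind it.
*the students₄* does not c-command the anaphor → cannot bind it.
*the witnesses₅* does not c-command the anaphor → cannot bind it.
*the pilots₆* does not c-command the anaphor → cannot bind it.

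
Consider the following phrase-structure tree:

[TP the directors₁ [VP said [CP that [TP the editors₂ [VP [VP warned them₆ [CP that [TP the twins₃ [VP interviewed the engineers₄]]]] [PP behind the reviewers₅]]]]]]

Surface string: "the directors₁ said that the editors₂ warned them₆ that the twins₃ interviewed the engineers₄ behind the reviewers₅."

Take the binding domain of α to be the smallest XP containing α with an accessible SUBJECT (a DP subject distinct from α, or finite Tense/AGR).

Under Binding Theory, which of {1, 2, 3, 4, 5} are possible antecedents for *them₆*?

{1, 5}

*them* is a pronoun, so Principle B applies: it must be free in its binding domain.
Binding domain of *them₆*: the embedded TP, whose subject is the editors₂.
*the directors₁* c-commands the pronoun but from outside its binding domain, and is not c-commanded by it → coindexation permitted.
*the editors₂* c-commands the pronoun within its binding domain → coindexation would violate Principle B.
*the twins₃*: the pronoun c-commands this R-expression → coindexation would violate Principle C on *the twins₃*.
*the engineers₄*: the pronoun c-commands this R-expression → coindexation would violate Principle C on *the engineers₄*.
*the reviewers₅* and the pronoun do not c-command one another → neither Principle B nor Principle C is at stake; coindexation permitted.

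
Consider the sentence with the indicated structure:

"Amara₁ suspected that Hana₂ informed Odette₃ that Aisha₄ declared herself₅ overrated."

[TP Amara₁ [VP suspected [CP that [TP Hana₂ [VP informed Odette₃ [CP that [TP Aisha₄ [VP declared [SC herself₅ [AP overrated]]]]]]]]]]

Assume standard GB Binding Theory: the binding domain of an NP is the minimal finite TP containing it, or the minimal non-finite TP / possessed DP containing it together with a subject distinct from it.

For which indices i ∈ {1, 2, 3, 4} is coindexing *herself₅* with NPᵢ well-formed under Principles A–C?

*herself* is an anaphor, so Principle A applies: it must be bound in its binding domain.
Binding domain of *herself₅*: the embedded TP, whose subject is Aisha₄.
*Amara₁* c-commands the anaphor but is outside its binding domain → cannot satisfy Principle A.
*Hana₂* c-commands the anaphor but is outside its binding domain → cannot satisfy Principle A.
*Odette₃* c-commands the anaphor but is outside its binding domain → cannot satisfy Principle A.
*Aisha₄* c-commands the anaphor within its binding domain → licit binder.

{4}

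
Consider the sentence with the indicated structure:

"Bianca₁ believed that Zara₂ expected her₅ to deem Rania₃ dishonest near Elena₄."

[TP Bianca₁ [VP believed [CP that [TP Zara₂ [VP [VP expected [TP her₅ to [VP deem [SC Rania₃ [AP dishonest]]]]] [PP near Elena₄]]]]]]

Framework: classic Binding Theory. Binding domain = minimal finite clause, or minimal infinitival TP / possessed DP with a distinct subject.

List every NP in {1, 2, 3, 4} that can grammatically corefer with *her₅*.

*her* is a pronoun, so Principle B applies: it must be free in its binding domain.
Binding domain of *her₅*: the embedded TP, whose subject is Zara₂.
*Bianca₁* c-commands the pronoun but from outside its binding domain, and is not c-commanded by it → coindexation permitted.
*Zara₂* c-commands the pronoun within its binding domain → coindexation would violate Principle B.
*Rania₃*: the pronoun c-commands this R-expression → coindexation would violate Principle C on *Rania₃*.
*Elena₄* and the pronoun do not c-command one another → neither Principle B nor Principle C is at stake; coindexation permitted.

{1, 4}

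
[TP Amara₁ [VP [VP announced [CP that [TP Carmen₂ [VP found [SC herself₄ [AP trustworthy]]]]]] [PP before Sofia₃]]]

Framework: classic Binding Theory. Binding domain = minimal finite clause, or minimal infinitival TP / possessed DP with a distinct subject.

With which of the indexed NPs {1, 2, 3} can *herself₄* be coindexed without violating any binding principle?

*herself* is an anaphor, so Principle A applies: it must be bound in its binding domain.
Binding domain of *herself₄*: the embedded TP, whose subject is Carmen₂.
*Amara₁* c-commands the anaphor but is outside its binding domain → cannot satisfy Principle A.
*Carmen₂* c-commands the anaphor within its binding domain → licit binder.
*Sofia₃* does not c-command the anaphor → cannot bind it.

{2}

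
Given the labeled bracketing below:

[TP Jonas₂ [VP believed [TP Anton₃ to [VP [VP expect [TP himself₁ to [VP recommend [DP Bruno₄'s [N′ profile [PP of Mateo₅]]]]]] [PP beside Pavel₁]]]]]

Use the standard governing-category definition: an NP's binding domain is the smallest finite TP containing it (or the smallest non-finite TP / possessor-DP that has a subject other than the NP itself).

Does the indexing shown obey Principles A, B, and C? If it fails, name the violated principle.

Principle A

The two coindexed NPs are *Pavel₁* and *himself₁*.
*himself₁* is an anaphor. Principle A requires it to be bound within its binding domain — the embedded TP, whose subject is Anton₃.
Within that domain it is c-commanded by *Anton₃*, which does not share its index.
*Pavel₁* does not c-command the anaphor at all.
The anaphor is unbound in its domain → Principle A violation.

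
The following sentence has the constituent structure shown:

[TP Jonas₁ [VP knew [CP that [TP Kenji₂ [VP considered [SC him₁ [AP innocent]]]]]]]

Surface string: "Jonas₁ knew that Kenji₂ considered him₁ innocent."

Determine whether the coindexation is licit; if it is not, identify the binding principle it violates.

The two coindexed NPs are *Jonas₁* and *him₁*.
*him₁* is a pronoun; its binding domain is the embedded TP, whose subject is Kenji₂. Within that domain it is c-commanded only by *Kenji₂*, which carries a different index — the pronoun is free locally, so Principle B holds.
*Jonas₁* is an R-expression; *him₁* does not c-command it, and no other NP shares its index, so Principle C is satisfied.
All principles are respected.

grammatical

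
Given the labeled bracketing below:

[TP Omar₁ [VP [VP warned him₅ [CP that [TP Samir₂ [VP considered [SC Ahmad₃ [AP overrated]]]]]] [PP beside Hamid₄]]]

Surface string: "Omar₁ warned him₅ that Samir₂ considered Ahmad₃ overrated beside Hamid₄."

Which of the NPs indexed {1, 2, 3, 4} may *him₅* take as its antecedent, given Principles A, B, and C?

{4}

*him* is a pronoun, so Principle B applies: it must be free in its binding domain.
Binding domain of *him₅*: the matrix TP, whose subject is Omar₁.
*Omar₁* c-commands the pronoun within its binding domain → coindexation would violate Principle B.
*Samir₂*: the pronoun c-commands this R-expression → coindexation would violate Principle C on *Samir₂*.
*Ahmad₃*: the pronoun c-commands this R-expression → coindexation would violate Principle C on *Ahmad₃*.
*Hamid₄* and the pronoun do not c-command one another → neither Principle B nor Principle C is at stake; coindexation permitted.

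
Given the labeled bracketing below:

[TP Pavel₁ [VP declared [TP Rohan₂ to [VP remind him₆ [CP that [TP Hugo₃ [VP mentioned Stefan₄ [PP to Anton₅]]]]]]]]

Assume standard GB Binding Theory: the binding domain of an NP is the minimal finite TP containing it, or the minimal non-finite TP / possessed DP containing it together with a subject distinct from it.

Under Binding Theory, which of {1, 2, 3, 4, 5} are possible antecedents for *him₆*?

*him* is a pronoun, so Principle B applies: it must be free in its binding domain.
Binding domain of *him₆*: the embedded TP, whose subject is Rohan₂.
*Pavel₁* c-commands the pronoun but from outside its binding domain, and is not c-commanded by it → coindexation permitted.
*Rohan₂* c-commands the pronoun within its binding domain → coindexation would violate Principle B.
*Hugo₃*: the pronoun c-commands this R-expression → coindexation would violate Principle C on *Hugo₃*.
*Stefan₄*: the pronoun c-commands this R-expression → coindexation would violate Principle C on *Stefan₄*.
*Anton₅*: the pronoun c-commands this R-expression → coindexation would violate Principle C on *Anton₅*.

{1}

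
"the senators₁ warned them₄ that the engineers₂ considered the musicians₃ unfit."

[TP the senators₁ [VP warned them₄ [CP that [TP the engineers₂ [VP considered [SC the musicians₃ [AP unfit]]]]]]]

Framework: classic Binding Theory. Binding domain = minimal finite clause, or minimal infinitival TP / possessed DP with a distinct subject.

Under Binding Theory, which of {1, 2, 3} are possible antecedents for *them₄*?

*them* is a pronoun, so Principle B applies: it must be free in its binding domain.
Binding domain of *them₄*: the matrix TP, whose subject is the senators₁.
*the senators₁* c-commands the pronoun within its binding domain → coindexation would violate Principle B.
*the engineers₂*: the pronoun c-commands this R-expression → coindexation would violate Principle C on *the engineers₂*.
*the musicians₃*: the pronoun c-commands this R-expression → coindexation would violate Principle C on *the musicians₃*.

none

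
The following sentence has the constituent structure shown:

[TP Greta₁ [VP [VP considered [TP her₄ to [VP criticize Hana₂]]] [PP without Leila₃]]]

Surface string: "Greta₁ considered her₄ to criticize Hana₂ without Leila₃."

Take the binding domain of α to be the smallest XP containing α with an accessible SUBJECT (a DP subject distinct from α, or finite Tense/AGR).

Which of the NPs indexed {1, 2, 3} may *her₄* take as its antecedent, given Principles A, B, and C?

*her* is a pronoun, so Principle B applies: it must be free in its binding domain.
Binding domain of *her₄*: the matrix TP, whose subject is Greta₁.
*Greta₁* c-commands the pronoun within its binding domain → coindexation would violate Principle B.
*Hana₂*: the pronoun c-commands this R-expression → coindexation would violate Principle C on *Hana₂*.
*Leila₃* and the pronoun do not c-command one another → neither Principle B nor Principle C is at stake; coindexation permitted.

{3}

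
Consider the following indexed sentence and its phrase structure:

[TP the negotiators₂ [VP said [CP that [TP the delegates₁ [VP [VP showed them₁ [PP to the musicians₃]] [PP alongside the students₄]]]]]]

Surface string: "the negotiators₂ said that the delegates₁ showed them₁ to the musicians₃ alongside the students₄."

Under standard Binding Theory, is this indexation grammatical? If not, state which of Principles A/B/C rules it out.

The two coindexed NPs are *the delegates₁* and *them₁*.
*them₁* is a pronoun. Its binding domain is the embedded TP, whose subject is the delegates₁.
*the delegates₁* c-commands it within that domain and carries the same index.
The pronoun is locally bound → Principle B violation.

Principle B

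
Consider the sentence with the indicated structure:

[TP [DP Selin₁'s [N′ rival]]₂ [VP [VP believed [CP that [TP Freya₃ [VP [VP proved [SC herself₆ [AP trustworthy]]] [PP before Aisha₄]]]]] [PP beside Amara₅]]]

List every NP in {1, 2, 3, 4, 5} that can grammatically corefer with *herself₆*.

{3}

*herself* is an anaphor, so Principle A applies: it must be bound in its binding domain.
Binding domain of *herself₆*: the embedded TP, whose subject is Freya₃.
*Selin₁* does not c-command the anaphor → cannot bind it.
*[Selin₁'s rival]₂* c-commands the anaphor but is outside its binding domain → cannot satisfy Principle A.
*Freya₃* c-commands the anaphor within its binding domain → licit binder.
*Aisha₄* does not c-command the anaphor → cannot bind it.
*Amara₅* does not c-command the anaphor → cannot bind it.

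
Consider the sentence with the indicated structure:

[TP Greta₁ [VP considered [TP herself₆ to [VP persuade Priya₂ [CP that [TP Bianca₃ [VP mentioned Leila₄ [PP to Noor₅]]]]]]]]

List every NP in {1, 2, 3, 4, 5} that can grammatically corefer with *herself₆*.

{1}

*herself* is an anaphor, so Principle A applies: it must be bound in its binding domain.
Binding domain of *herself₆*: the matrix TP, whose subject is Greta₁.
*Greta₁* c-commands the anaphor within its binding domain → licit binder.
*Priya₂* does not c-command the anaphor → cannot bind it.
*Bianca₃* does not c-command the anaphor → cannot bind it.
*Leila₄* does not c-command the anaphor → cannot bind it.
*Noor₅* does not c-command the anaphor → cannot bind it.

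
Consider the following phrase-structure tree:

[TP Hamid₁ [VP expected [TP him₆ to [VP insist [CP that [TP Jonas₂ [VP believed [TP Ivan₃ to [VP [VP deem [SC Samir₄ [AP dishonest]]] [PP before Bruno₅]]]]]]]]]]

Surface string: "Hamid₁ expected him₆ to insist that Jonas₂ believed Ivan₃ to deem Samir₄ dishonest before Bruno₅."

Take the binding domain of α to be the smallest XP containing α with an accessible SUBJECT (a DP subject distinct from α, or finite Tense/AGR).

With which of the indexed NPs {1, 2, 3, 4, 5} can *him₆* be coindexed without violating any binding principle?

*him* is a pronoun, so Principle B applies: it must be free in its binding domain.
Binding domain of *him₆*: the matrix TP, whose subject is Hamid₁.
*Hamid₁* c-commands the pronoun within its binding domain → coindexation would violate Principle B.
*Jonas₂*: the pronoun c-commands this R-expression → coindexation would violate Principle C on *Jonas₂*.
*Ivan₃*: the pronoun c-commands this R-expression → coindexation would violate Principle C on *Ivan₃*.
*Samir₄*: the pronoun c-commands this R-expression → coindexation would violate Principle C on *Samir₄*.
*Bruno₅*: the pronoun c-commands this R-expression → coindexation would violate Principle C on *Bruno₅*.

none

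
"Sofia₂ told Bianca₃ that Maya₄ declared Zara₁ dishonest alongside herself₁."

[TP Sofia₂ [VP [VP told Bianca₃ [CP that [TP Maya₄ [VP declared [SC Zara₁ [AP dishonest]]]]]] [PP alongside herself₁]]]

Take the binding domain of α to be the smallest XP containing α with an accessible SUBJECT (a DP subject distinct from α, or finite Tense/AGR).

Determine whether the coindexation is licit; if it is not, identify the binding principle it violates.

Principle A

The two coindexed NPs are *Zara₁* and *herself₁*.
*herself₁* is an anaphor. Principle A requires it to be bound within its binding domain — the matrix TP, whose subject is Sofia₂.
Within that domain it is c-commanded by *Sofia₂*, which does not share its index.
*Zara₁* does not c-command the anaphor at all.
The anaphor is unbound in its domain → Principle A violation.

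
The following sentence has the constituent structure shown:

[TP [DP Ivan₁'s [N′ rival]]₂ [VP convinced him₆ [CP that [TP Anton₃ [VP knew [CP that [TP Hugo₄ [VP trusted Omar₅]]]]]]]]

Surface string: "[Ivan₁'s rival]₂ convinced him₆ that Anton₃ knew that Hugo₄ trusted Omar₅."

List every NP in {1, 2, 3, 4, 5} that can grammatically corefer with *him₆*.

*him* is a pronoun, so Principle B applies: it must be free in its binding domain.
Binding domain of *him₆*: the matrix TP, whose subject is [Ivan₁'s rival]₂.
*Ivan₁* and the pronoun do not c-command one another → neither Principle B nor Principle C is at stake; coindexation permitted.
*[Ivan₁'s rival]₂* c-commands the pronoun within its binding domain → coindexation would violate Principle B.
*Anton₃*: the pronoun c-commands this R-expression → coindexation would violate Principle C on *Anton₃*.
*Hugo₄*: the pronoun c-commands this R-expression → coindexation would violate Principle C on *Hugo₄*.
*Omar₅*: the pronoun c-commands this R-expression → coindexation would violate Principle C on *Omar₅*.

{1}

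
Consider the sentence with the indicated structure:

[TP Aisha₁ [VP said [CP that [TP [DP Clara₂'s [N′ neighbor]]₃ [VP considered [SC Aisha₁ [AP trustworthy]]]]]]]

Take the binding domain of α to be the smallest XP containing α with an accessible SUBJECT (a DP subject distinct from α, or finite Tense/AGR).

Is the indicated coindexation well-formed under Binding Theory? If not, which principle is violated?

The two coindexed NPs are *Aisha₁* (the higher occurrence) and *Aisha₁* (the lower occurrence).
*Aisha₁* (the lower occurrence) is an R-expression. Principle C requires it to be free everywhere.
*Aisha₁* (the higher occurrence) c-commands it and carries the same index.
The R-expression is bound → Principle C violation.

Principle C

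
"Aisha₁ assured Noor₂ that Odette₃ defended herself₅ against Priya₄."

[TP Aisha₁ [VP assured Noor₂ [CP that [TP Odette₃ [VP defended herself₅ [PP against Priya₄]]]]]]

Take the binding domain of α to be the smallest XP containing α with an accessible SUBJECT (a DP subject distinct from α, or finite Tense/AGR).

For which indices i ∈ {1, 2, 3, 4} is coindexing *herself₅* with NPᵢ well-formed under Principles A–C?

*herself* is an anaphor, so Principle A applies: it must be bound in its binding domain.
Binding domain of *herself₅*: the embedded TP, whose subject is Odette₃.
*Aisha₁* c-commands the anaphor but is outside its binding domain → cannot satisfy Principle A.
*Noor₂* c-commands the anaphor but is outside its binding domain → cannot satisfy Principle A.
*Odette₃* c-commands the anaphor within its binding domain → licit binder.
*Priya₄* does not c-command the anaphor → cannot bind it.

{3}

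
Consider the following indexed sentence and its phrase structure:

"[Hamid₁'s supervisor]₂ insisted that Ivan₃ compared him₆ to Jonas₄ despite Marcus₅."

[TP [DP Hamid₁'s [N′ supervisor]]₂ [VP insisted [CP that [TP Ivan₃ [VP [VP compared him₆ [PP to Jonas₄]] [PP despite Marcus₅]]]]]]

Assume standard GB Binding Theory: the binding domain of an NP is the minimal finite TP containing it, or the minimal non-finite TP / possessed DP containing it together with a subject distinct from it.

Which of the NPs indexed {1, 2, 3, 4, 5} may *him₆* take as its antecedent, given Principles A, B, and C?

{1, 2, 5}

*him* is a pronoun, so Principle B applies: it must be free in its binding domain.
Binding domain of *him₆*: the embedded TP, whose subject is Ivan₃.
*Hamid₁* and the pronoun do not c-command one another → neither Principle B nor Principle C is at stake; coindexation permitted.
*[Hamid₁'s supervisor]₂* c-commands the pronoun but from outside its binding domain, and is not c-commanded by it → coindexation permitted.
*Ivan₃* c-commands the pronoun within its binding domain → coindexation would violate Principle B.
*Jonas₄*: the pronoun c-commands this R-expression → coindexation would violate Principle C on *Jonas₄*.
*Marcus₅* and the pronoun do not c-command one another → neither Principle B nor Principle C is at stake; coindexation permitted.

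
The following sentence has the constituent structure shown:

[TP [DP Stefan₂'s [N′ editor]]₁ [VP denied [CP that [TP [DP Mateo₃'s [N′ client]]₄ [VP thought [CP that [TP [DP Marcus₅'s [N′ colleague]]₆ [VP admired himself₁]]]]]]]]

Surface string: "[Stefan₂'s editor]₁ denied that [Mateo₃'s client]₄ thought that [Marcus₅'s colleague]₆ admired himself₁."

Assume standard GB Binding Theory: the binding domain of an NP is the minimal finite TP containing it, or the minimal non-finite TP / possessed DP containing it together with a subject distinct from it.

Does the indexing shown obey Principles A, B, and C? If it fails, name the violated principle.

The two coindexed NPs are *[Stefan₂'s editor]₁* and *himself₁*.
*himself₁* is an anaphor. Principle A requires it to be bound within its binding domain — the embedded TP, whose subject is [Marcus₅'s colleague]₆.
Within that domain it is c-commanded by *[Marcus₅'s colleague]₆*, which does not share its index.
*[Stefan₂'s editor]₁* does c-command the anaphor, but from outside its binding domain.
The anaphor is unbound in its domain → Principle A violation.

Principle A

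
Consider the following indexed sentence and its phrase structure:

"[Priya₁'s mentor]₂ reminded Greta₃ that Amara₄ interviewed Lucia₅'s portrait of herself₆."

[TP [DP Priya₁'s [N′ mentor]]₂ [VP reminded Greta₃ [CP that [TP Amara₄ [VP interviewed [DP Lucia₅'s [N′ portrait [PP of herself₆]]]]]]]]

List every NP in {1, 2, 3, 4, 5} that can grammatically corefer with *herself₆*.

{5}

*herself* is an anaphor, so Principle A applies: it must be bound in its binding domain.
Binding domain of *herself₆*: the possessed DP, whose subject is Lucia₅.
*Priya₁* does not c-command the anaphor → cannot bind it.
*[Priya₁'s mentor]₂* c-commands the anaphor but is outside its binding domain → cannot satisfy Principle A.
*Greta₃* c-commands the anaphor but is outside its binding domain → cannot satisfy Principle A.
*Amara₄* c-commands the anaphor but is outside its binding domain → cannot satisfy Principle A.
*Lucia₅* c-commands the anaphor within its binding domain → licit binder.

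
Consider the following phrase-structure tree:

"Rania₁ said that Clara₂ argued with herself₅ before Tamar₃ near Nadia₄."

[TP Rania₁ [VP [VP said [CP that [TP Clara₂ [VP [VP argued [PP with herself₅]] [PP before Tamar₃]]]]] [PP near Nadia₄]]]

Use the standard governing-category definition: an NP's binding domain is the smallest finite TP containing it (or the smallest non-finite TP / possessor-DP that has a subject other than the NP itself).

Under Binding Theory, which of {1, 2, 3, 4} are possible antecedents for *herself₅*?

{2}

*herself* is an anaphor, so Principle A applies: it must be bound in its binding domain.
Binding domain of *herself₅*: the embedded TP, whose subject is Clara₂.
*Rania₁* c-commands the anaphor but is outside its binding domain → cannot satisfy Principle A.
*Clara₂* c-commands the anaphor within its binding domain → licit binder.
*Tamar₃* does not c-command the anaphor → cannot bind it.
*Nadia₄* does not c-command the anaphor → cannot bind it.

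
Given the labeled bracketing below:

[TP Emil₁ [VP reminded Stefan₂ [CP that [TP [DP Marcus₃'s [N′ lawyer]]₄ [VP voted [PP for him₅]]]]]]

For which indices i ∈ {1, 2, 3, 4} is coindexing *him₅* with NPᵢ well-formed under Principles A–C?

{1, 2, 3}

*him* is a pronoun, so Principle B applies: it must be free in its binding domain.
Binding domain of *him₅*: the embedded TP, whose subject is [Marcus₃'s lawyer]₄.
*Emil₁* c-commands the pronoun but from outside its binding domain, and is not c-commanded by it → coindexation permitted.
*Stefan₂* c-commands the pronoun but from outside its binding domain, and is not c-commanded by it → coindexation permitted.
*Marcus₃* and the pronoun do not c-command one another → neither Principle B nor Principle C is at stake; coindexation permitted.
*[Marcus₃'s lawyer]₄* c-commands the pronoun within its binding domain → coindexation would violate Principle B.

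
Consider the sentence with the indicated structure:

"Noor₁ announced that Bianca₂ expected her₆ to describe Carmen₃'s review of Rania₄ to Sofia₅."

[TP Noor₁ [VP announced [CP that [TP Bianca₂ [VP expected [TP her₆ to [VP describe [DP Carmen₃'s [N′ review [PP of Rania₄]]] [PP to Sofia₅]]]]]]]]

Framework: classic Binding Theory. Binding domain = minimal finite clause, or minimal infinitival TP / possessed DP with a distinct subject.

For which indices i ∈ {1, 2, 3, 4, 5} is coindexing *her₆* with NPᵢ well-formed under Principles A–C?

*her* is a pronoun, so Principle B applies: it must be free in its binding domain.
Binding domain of *her₆*: the embedded TP, whose subject is Bianca₂.
*Noor₁* c-commands the pronoun but from outside its binding domain, and is not c-commanded by it → coindexation permitted.
*Bianca₂* c-commands the pronoun within its binding domain → coindexation would violate Principle B.
*Carmen₃*: the pronoun c-commands this R-expression → coindexation would violate Principle C on *Carmen₃*.
*Rania₄*: the pronoun c-commands this R-expression → coindexation would violate Principle C on *Rania₄*.
*Sofia₅*: the pronoun c-commands this R-expression → coindexation would violate Principle C on *Sofia₅*.

{1}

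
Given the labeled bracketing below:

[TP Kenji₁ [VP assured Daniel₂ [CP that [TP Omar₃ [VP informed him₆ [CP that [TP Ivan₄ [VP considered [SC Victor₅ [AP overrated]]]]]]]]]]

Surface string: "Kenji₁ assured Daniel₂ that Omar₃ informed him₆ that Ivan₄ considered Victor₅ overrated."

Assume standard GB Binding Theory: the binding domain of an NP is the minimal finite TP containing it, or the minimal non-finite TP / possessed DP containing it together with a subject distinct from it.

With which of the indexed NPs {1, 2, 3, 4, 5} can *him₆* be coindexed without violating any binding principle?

*him* is a pronoun, so Principle B applies: it must be free in its binding domain.
Binding domain of *him₆*: the embedded TP, whose subject is Omar₃.
*Kenji₁* c-commands the pronoun but from outside its binding domain, and is not c-commanded by it → coindexation permitted.
*Daniel₂* c-commands the pronoun but from outside its binding domain, and is not c-commanded by it → coindexation permitted.
*Omar₃* c-commands the pronoun within its binding domain → coindexation would violate Principle B.
*Ivan₄*: the pronoun c-commands this R-expression → coindexation would violate Principle C on *Ivan₄*.
*Victor₅*: the pronoun c-commands this R-expression → coindexation would violate Principle C on *Victor₅*.

{1, 2}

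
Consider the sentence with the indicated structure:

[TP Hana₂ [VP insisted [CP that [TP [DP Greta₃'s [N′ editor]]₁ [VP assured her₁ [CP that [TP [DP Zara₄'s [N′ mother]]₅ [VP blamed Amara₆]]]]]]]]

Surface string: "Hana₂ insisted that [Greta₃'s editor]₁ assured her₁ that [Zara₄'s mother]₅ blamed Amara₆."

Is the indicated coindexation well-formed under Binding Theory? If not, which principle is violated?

Principle B

The two coindexed NPs are *[Greta₃'s editor]₁* and *her₁*.
*her₁* is a pronoun. Its binding domain is the embedded TP, whose subject is [Greta₃'s editor]₁.
*[Greta₃'s editor]₁* c-commands it within that domain and carries the same index.
The pronoun is locally bound → Principle B violation.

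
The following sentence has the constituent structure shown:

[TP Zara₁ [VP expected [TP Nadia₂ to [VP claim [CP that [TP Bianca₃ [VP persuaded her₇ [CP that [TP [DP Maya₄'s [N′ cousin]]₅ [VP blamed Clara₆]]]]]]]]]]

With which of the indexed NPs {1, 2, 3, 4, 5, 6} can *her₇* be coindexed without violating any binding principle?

{1, 2}

*her* is a pronoun, so Principle B applies: it must be free in its binding domain.
Binding domain of *her₇*: the embedded TP, whose subject is Bianca₃.
*Zara₁* c-commands the pronoun but from outside its binding domain, and is not c-commanded by it → coindexation permitted.
*Nadia₂* c-commands the pronoun but from outside its binding domain, and is not c-commanded by it → coindexation permitted.
*Bianca₃* c-commands the pronoun within its binding domain → coindexation would violate Principle B.
*Maya₄*: the pronoun c-commands this R-expression → coindexation would violate Principle C on *Maya₄*.
*[Maya₄'s cousin]₅*: the pronoun c-commands this R-expression → coindexation would violate Principle C on *[Maya₄'s cousin]₅*.
*Clara₆*: the pronoun c-commands this R-expression → coindexation would violate Principle C on *Clara₆*.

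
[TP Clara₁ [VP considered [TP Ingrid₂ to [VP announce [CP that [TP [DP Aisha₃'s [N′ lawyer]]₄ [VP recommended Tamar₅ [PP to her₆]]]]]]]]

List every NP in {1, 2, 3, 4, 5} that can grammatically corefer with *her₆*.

*her* is a pronoun, so Principle B applies: it must be free in its binding domain.
Binding domain of *her₆*: the embedded TP, whose subject is [Aisha₃'s lawyer]₄.
*Clara₁* c-commands the pronoun but from outside its binding domain, and is not c-commanded by it → coindexation permitted.
*Ingrid₂* c-commands the pronoun but from outside its binding domain, and is not c-commanded by it → coindexation permitted.
*Aisha₃* and the pronoun do not c-command one another → neither Principle B nor Principle C is at stake; coindexation permitted.
*[Aisha₃'s lawyer]₄* c-commands the pronoun within its binding domain → coindexation would violate Principle B.
*Tamar₅* c-commands the pronoun within its binding domain → coindexation would violate Principle B.

{1, 2, 3}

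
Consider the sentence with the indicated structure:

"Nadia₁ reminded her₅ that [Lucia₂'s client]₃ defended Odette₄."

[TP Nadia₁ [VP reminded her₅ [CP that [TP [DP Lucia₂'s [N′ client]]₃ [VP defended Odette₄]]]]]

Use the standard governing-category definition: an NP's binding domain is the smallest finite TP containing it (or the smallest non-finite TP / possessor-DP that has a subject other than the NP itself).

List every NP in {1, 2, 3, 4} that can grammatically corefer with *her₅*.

none

*her* is a pronoun, so Principle B applies: it must be free in its binding domain.
Binding domain of *her₅*: the matrix TP, whose subject is Nadia₁.
*Nadia₁* c-commands the pronoun within its binding domain → coindexation would violate Principle B.
*Lucia₂*: the pronoun c-commands this R-expression → coindexation would violate Principle C on *Lucia₂*.
*[Lucia₂'s client]₃*: the pronoun c-commands this R-expression → coindexation would violate Principle C on *[Lucia₂'s client]₃*.
*Odette₄*: the pronoun c-commands this R-expression → coindexation would violate Principle C on *Odette₄*.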